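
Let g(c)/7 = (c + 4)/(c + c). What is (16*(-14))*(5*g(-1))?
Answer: 11760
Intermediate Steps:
g(c) = 7*(4 + c)/(2*c) (g(c) = 7*((c + 4)/(c + c)) = 7*((4 + c)/((2*c))) = 7*((4 + c)*(1/(2*c))) = 7*((4 + c)/(2*c)) = 7*(4 + c)/(2*c))
(16*(-14))*(5*g(-1)) = (16*(-14))*(5*(7/2 + 14/(-1))) = -1120*(7/2 + 14*(-1)) = -1120*(7/2 - 14) = -1120*(-21)/2 = -224*(-105/2) = 11760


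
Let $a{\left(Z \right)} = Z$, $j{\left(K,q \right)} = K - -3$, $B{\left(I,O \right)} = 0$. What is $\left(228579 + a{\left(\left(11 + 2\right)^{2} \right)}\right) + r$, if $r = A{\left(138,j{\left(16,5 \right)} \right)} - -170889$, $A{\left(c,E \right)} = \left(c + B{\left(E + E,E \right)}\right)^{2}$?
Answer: $418681$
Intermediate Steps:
$j{\left(K,q \right)} = 3 + K$ ($j{\left(K,q \right)} = K + 3 = 3 + K$)
$A{\left(c,E \right)} = c^{2}$ ($A{\left(c,E \right)} = \left(c + 0\right)^{2} = c^{2}$)
$r = 189933$ ($r = 138^{2} - -170889 = 19044 + 170889 = 189933$)
$\left(228579 + a{\left(\left(11 + 2\right)^{2} \right)}\right) + r = \left(228579 + \left(11 + 2\right)^{2}\right) + 189933 = \left(228579 + 13^{2}\right) + 189933 = \left(228579 + 169\right) + 189933 = 228748 + 189933 = 418681$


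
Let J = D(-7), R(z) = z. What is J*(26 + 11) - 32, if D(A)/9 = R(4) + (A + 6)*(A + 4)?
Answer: 2299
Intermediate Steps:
D(A) = 36 + 9*(4 + A)*(6 + A) (D(A) = 9*(4 + (A + 6)*(A + 4)) = 9*(4 + (6 + A)*(4 + A)) = 9*(4 + (4 + A)*(6 + A)) = 36 + 9*(4 + A)*(6 + A))
J = 63 (J = 252 + 9*(-7)**2 + 90*(-7) = 252 + 9*49 - 630 = 252 + 441 - 630 = 63)
J*(26 + 11) - 32 = 63*(26 + 11) - 32 = 63*37 - 32 = 2331 - 32 = 2299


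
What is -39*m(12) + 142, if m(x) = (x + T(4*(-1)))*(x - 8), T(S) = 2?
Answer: -2042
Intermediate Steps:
m(x) = (-8 + x)*(2 + x) (m(x) = (x + 2)*(x - 8) = (2 + x)*(-8 + x) = (-8 + x)*(2 + x))
-39*m(12) + 142 = -39*(-16 + 12² - 6*12) + 142 = -39*(-16 + 144 - 72) + 142 = -39*56 + 142 = -2184 + 142 = -2042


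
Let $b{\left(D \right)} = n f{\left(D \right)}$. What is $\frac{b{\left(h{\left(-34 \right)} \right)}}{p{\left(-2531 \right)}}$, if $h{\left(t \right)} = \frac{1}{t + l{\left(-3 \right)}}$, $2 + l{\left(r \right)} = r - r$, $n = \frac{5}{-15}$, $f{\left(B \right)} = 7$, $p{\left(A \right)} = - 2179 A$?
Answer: $- \frac{7}{16545147} \approx -4.2308 \cdot 10^{-7}$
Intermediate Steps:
$n = - \frac{1}{3}$ ($n = 5 \left(- \frac{1}{15}\right) = - \frac{1}{3} \approx -0.33333$)
$l{\left(r \right)} = -2$ ($l{\left(r \right)} = -2 + \left(r - r\right) = -2 + 0 = -2$)
$h{\left(t \right)} = \frac{1}{-2 + t}$ ($h{\left(t \right)} = \frac{1}{t - 2} = \frac{1}{-2 + t}$)
$b{\left(D \right)} = - \frac{7}{3}$ ($b{\left(D \right)} = \left(- \frac{1}{3}\right) 7 = - \frac{7}{3}$)
$\frac{b{\left(h{\left(-34 \right)} \right)}}{p{\left(-2531 \right)}} = - \frac{7}{3 \left(\left(-2179\right) \left(-2531\right)\right)} = - \frac{7}{3 \cdot 5515049} = \left(- \frac{7}{3}\right) \frac{1}{5515049} = - \frac{7}{16545147}$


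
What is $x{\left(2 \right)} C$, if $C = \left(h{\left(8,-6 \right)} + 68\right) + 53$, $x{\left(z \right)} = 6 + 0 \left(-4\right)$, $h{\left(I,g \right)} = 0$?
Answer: $726$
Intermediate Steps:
$x{\left(z \right)} = 6$ ($x{\left(z \right)} = 6 + 0 = 6$)
$C = 121$ ($C = \left(0 + 68\right) + 53 = 68 + 53 = 121$)
$x{\left(2 \right)} C = 6 \cdot 121 = 726$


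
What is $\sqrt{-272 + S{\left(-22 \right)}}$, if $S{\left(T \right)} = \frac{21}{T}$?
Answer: $\frac{i \sqrt{132110}}{22} \approx 16.521 i$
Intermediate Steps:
$\sqrt{-272 + S{\left(-22 \right)}} = \sqrt{-272 + \frac{21}{-22}} = \sqrt{-272 + 21 \left(- \frac{1}{22}\right)} = \sqrt{-272 - \frac{21}{22}} = \sqrt{- \frac{6005}{22}} = \frac{i \sqrt{132110}}{22}$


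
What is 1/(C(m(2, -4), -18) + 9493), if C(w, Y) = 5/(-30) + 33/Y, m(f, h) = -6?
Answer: 1/9491 ≈ 0.00010536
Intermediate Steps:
C(w, Y) = -⅙ + 33/Y (C(w, Y) = 5*(-1/30) + 33/Y = -⅙ + 33/Y)
1/(C(m(2, -4), -18) + 9493) = 1/((⅙)*(198 - 1*(-18))/(-18) + 9493) = 1/((⅙)*(-1/18)*(198 + 18) + 9493) = 1/((⅙)*(-1/18)*216 + 9493) = 1/(-2 + 9493) = 1/9491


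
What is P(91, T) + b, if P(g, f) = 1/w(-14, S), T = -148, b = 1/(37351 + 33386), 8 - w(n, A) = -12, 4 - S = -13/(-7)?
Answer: 70757/1414740 ≈ 0.050014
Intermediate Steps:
S = 15/7 (S = 4 - (-13)/(-7) = 4 - (-13)*(-1)/7 = 4 - 1*13/7 = 4 - 13/7 = 15/7 ≈ 2.1429)
w(n, A) = 20 (w(n, A) = 8 - 1*(-12) = 8 + 12 = 20)
b = 1/70737 ≈ 1.4137e-5
P(g, f) = 1/20
P(91, T) + b = 1/20 + 1/70737 = 70757/1414740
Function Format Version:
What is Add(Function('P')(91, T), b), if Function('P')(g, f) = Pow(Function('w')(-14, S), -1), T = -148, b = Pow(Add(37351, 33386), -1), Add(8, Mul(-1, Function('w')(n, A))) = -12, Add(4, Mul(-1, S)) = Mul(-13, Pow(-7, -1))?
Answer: Rational(70757, 1414740) ≈ 0.050014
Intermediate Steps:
S = Rational(15, 7) (S = Add(4, Mul(-1, Mul(-13, Pow(-7, -1)))) = Add(4, Mul(-1, Mul(-13, Rational(-1, 7)))) = Add(4, Mul(-1, Rational(13, 7))) = Add(4, Rational(-13, 7)) = Rational(15, 7) ≈ 2.1429)
Function('w')(n, A) = 20 (Function('w')(n, A) = Add(8, Mul(-1, -12)) = Add(8, 12) = 20)
b = Rational(1, 70737) (b = Pow(70737, -1) = Rational(1, 70737) ≈ 1.4137e-5)
Function('P')(g, f) = Rational(1, 20) (Function('P')(g, f) = Pow(20, -1) = Rational(1, 20))
Add(Function('P')(91, T), b) = Add(Rational(1, 20), Rational(1, 70737)) = Rational(70757, 1414740)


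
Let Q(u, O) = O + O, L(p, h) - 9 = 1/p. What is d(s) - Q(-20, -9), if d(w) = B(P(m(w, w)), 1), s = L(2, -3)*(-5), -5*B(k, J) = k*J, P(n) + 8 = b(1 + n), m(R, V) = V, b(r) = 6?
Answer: 92/5 ≈ 18.400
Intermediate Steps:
L(p, h) = 9 + 1/p
P(n) = -2 (P(n) = -8 + 6 = -2)
B(k, J) = -J*k/5 (B(k, J) = -k*J/5 = -J*k/5)
Q(u, O) = 2*O
s = -95/2 (s = (9 + 1/2)*(-5) = (19/2)*(-5) = -95/2 ≈ -47.500)
d(w) = 2/5 (d(w) = -1/5*1*(-2) = 2/5)
d(s) - Q(-20, -9) = 2/5 - 2*(-9) = 2/5 - 1*(-18) = 2/5 + 18 = 92/5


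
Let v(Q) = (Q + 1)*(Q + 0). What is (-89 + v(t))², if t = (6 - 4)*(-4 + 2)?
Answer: 5929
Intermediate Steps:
t = -4 (t = 2*(-2) = -4)
v(Q) = Q*(1 + Q) (v(Q) = (1 + Q)*Q = Q*(1 + Q))
(-89 + v(t))² = (-89 - 4*(1 - 4))² = (-89 - 4*(-3))² = (-89 + 12)² = (-77)² = 5929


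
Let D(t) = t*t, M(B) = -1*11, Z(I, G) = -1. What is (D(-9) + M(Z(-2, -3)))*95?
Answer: 6650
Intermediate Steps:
M(B) = -11
D(t) = t²
(D(-9) + M(Z(-2, -3)))*95 = ((-9)² - 11)*95 = (81 - 11)*95 = 70*95 = 6650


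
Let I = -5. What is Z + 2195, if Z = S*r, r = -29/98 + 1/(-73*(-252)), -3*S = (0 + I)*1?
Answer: 847773125/386316 ≈ 2194.5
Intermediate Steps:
S = 5/3 (S = -(0 - 5)/3 = -(-5)/3 = -⅓*(-5) = 5/3 ≈ 1.6667)
r = -38099/128772 (r = -29*1/98 - 1/73*(-1/252) = -29/98 + 1/18396 = -38099/128772 ≈ -0.29586)
Z = -190495/386316 (Z = (5/3)*(-38099/128772) = -190495/386316 ≈ -0.49311)
Z + 2195 = -190495/386316 + 2195 = 847773125/386316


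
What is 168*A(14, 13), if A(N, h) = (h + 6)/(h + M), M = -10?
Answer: 1064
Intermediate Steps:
A(N, h) = (6 + h)/(-10 + h) (A(N, h) = (h + 6)/(h - 10) = (6 + h)/(-10 + h))
168*A(14, 13) = 168*((6 + 13)/(-10 + 13)) = 168*(19/3) = 1064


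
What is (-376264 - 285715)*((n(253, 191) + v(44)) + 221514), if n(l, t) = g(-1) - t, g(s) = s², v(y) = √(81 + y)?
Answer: -146511840196 - 3309895*√5 ≈ -1.4652e+11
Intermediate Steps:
n(l, t) = 1 - t (n(l, t) = (-1)² - t = 1 - t)
(-376264 - 285715)*((n(253, 191) + v(44)) + 221514) = (-376264 - 285715)*(((1 - 1*191) + √(81 + 44)) + 221514) = -661979*(((1 - 191) + √125) + 221514) = -661979*((-190 + 5*√5) + 221514) = -661979*(221324 + 5*√5) = -146511840196 - 3309895*√5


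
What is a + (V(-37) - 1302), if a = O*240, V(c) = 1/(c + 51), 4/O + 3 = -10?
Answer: -250391/182 ≈ -1375.8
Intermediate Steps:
O = -4/13 (O = 4/(-3 - 10) = 4/(-13) = 4*(-1/13) = -4/13 ≈ -0.30769)
V(c) = 1/(51 + c)
a = -960/13 (a = -4/13*240 = -960/13 ≈ -73.846)
a + (V(-37) - 1302) = -960/13 + (1/(51 - 37) - 1302) = -960/13 + (1/14 - 1302) = -960/13 - 18227/14 = -250391/182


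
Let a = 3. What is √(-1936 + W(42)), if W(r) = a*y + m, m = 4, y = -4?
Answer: 18*I*√6 ≈ 44.091*I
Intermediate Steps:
W(r) = -8 (W(r) = 3*(-4) + 4 = -12 + 4 = -8)
√(-1936 + W(42)) = √(-1936 - 8) = √(-1944) = 18*I*√6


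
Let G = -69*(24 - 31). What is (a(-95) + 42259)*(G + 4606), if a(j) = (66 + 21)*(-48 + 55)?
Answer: 218155252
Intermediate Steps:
a(j) = 609 (a(j) = 87*7 = 609)
G = 483 (G = -69*(-7) = 483)
(a(-95) + 42259)*(G + 4606) = (609 + 42259)*(483 + 4606) = 42868*5089 = 218155252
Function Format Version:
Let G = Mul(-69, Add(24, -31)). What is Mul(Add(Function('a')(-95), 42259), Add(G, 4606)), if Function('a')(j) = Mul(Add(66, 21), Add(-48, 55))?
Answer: 218155252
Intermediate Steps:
Function('a')(j) = 609 (Function('a')(j) = Mul(87, 7) = 609)
G = 483 (G = Mul(-69, -7) = 483)
Mul(Add(Function('a')(-95), 42259), Add(G, 4606)) = Mul(Add(609, 42259), Add(483, 4606)) = Mul(42868, 5089) = 218155252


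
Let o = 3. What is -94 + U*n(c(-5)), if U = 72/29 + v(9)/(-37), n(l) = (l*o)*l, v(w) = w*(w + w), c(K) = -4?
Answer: -198494/1073 ≈ -184.99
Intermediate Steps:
v(w) = 2*w² (v(w) = w*(2*w) = 2*w²)
n(l) = 3*l² (n(l) = (l*3)*l = (3*l)*l = 3*l²)
U = -2034/1073 (U = 72/29 + (2*9²)/(-37) = 72*(1/29) + (2*81)*(-1/37) = 72/29 + 162*(-1/37) = 72/29 - 162/37 = -2034/1073 ≈ -1.8956)
-94 + U*n(c(-5)) = -94 - 6102*(-4)²/1073 = -94 - 6102*16/1073 = -94 - 2034/1073*48 = -94 - 97632/1073 = -198494/1073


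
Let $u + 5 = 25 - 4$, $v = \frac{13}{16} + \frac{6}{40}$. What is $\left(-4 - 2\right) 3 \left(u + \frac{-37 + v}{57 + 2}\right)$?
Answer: $- \frac{653733}{2360} \approx -277.01$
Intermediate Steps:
$v = \frac{77}{80}$ ($v = 13 \cdot \frac{1}{16} + 6 \cdot \frac{1}{40} = \frac{13}{16} + \frac{3}{20} = \frac{77}{80} \approx 0.9625$)
$u = 16$ ($u = -5 + \left(25 - 4\right) = -5 + 21 = 16$)
$\left(-4 - 2\right) 3 \left(u + \frac{-37 + v}{57 + 2}\right) = \left(-4 - 2\right) 3 \left(16 + \frac{-37 + \frac{77}{80}}{57 + 2}\right) = \left(-6\right) 3 \left(16 - \frac{2883}{80 \cdot 59}\right) = - 18 \left(16 - \frac{2883}{4720}\right) = \left(-18\right) \frac{72637}{4720} = - \frac{653733}{2360}$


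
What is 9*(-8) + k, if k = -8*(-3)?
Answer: -48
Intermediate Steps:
k = 24
9*(-8) + k = 9*(-8) + 24 = -72 + 24 = -48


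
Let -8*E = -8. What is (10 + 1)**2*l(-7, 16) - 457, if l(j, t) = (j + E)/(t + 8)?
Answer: -1949/4 ≈ -487.25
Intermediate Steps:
E = 1 (E = -1/8*(-8) = 1)
l(j, t) = (1 + j)/(8 + t) (l(j, t) = (j + 1)/(t + 8) = (1 + j)/(8 + t))
(10 + 1)**2*l(-7, 16) - 457 = (10 + 1)**2*((1 - 7)/(8 + 16)) - 457 = 11**2*(-6/24) - 457 = 121*((1/24)*(-6)) - 457 = 121*(-1/4) - 457 = -121/4 - 457 = -1949/4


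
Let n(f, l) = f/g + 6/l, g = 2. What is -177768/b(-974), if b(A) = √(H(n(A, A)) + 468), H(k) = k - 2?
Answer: 29628*I*√4982010/1705 ≈ 38787.0*I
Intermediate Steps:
n(f, l) = f/2 + 6/l
H(k) = -2 + k
b(A) = √(466 + A/2 + 6/A) (b(A) = √((-2 + (A/2 + 6/A)) + 468) = √((-2 + A/2 + 6/A) + 468) = √(466 + A/2 + 6/A))
-177768/b(-974) = -177768*2/√(1864 + 2*(-974) + 24/(-974)) = -177768*2/√(1864 - 1948 + 24*(-1/974)) = -177768*2/√(1864 - 1948 - 12/487) = -177768*(-I*√4982010/10230) = -(-29628)*I*√4982010/1705 = 29628*I*√4982010/1705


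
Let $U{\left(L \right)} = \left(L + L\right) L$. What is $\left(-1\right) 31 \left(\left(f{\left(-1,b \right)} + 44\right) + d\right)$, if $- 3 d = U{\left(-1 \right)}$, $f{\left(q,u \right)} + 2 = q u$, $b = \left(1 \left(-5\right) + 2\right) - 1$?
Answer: $- \frac{4216}{3} \approx -1405.3$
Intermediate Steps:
$U{\left(L \right)} = 2 L^{2}$ ($U{\left(L \right)} = 2 L L = 2 L^{2}$)
$b = -4$ ($b = \left(-5 + 2\right) - 1 = -3 - 1 = -4$)
$f{\left(q,u \right)} = -2 + q u$
$d = - \frac{2}{3}$ ($d = - \frac{2 \left(-1\right)^{2}}{3} = - \frac{2 \cdot 1}{3} = \left(- \frac{1}{3}\right) 2 = - \frac{2}{3} \approx -0.66667$)
$\left(-1\right) 31 \left(\left(f{\left(-1,b \right)} + 44\right) + d\right) = \left(-1\right) 31 \left(\left(\left(-2 - -4\right) + 44\right) - \frac{2}{3}\right) = - 31 \left(\left(\left(-2 + 4\right) + 44\right) - \frac{2}{3}\right) = - 31 \left(\left(2 + 44\right) - \frac{2}{3}\right) = - 31 \left(46 - \frac{2}{3}\right) = \left(-31\right) \frac{136}{3} = - \frac{4216}{3}$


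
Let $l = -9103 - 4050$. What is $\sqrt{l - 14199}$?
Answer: $2 i \sqrt{6838} \approx 165.38 i$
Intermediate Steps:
$l = -13153$
$\sqrt{l - 14199} = \sqrt{-13153 - 14199} = \sqrt{-27352} = 2 i \sqrt{6838}$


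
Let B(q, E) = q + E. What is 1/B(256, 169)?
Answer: 1/425 ≈ 0.0023529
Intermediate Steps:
B(q, E) = E + q
1/B(256, 169) = 1/(169 + 256) = 1/425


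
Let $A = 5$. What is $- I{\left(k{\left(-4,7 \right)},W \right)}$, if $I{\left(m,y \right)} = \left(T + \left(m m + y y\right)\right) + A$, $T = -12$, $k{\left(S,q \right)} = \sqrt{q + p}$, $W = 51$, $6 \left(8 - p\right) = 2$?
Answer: $- \frac{7826}{3} \approx -2608.7$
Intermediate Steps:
$p = \frac{23}{3}$ ($p = 8 - \frac{1}{3} = \frac{23}{3} \approx 7.6667$)
$k{\left(S,q \right)} = \sqrt{\frac{23}{3} + q}$ ($k{\left(S,q \right)} = \sqrt{q + \frac{23}{3}} = \sqrt{\frac{23}{3} + q}$)
$I{\left(m,y \right)} = -7 + m^{2} + y^{2}$ ($I{\left(m,y \right)} = \left(-12 + \left(m m + y y\right)\right) + 5 = \left(-12 + \left(m^{2} + y^{2}\right)\right) + 5 = \left(-12 + m^{2} + y^{2}\right) + 5 = -7 + m^{2} + y^{2}$)
$- I{\left(k{\left(-4,7 \right)},W \right)} = - (-7 + \left(\frac{\sqrt{69 + 9 \cdot 7}}{3}\right)^{2} + 51^{2}) = - (-7 + \left(\frac{\sqrt{69 + 63}}{3}\right)^{2} + 2601) = - (-7 + \left(\frac{\sqrt{132}}{3}\right)^{2} + 2601) = - (-7 + \left(\frac{2 \sqrt{33}}{3}\right)^{2} + 2601) = - (-7 + \frac{44}{3} + 2601) = \left(-1\right) \frac{7826}{3} = - \frac{7826}{3}$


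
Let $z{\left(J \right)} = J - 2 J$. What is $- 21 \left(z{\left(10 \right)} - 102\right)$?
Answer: $2352$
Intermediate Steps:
$z{\left(J \right)} = - J$
$- 21 \left(z{\left(10 \right)} - 102\right) = - 21 \left(\left(-1\right) 10 - 102\right) = - 21 \left(-10 - 102\right) = \left(-21\right) \left(-112\right) = 2352$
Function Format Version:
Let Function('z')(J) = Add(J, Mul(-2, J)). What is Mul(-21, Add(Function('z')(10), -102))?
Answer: 2352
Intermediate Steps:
Function('z')(J) = Mul(-1, J)
Mul(-21, Add(Function('z')(10), -102)) = Mul(-21, Add(Mul(-1, 10), -102)) = Mul(-21, Add(-10, -102)) = Mul(-21, -112) = 2352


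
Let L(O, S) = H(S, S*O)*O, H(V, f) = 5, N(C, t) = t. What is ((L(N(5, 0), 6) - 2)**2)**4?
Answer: 256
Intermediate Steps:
L(O, S) = 5*O
((L(N(5, 0), 6) - 2)**2)**4 = ((5*0 - 2)**2)**4 = ((0 - 2)**2)**4 = ((-2)**2)**4 = 4**4 = 256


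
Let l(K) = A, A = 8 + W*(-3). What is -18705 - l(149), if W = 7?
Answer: -18692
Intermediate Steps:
A = -13 (A = 8 + 7*(-3) = 8 - 21 = -13)
l(K) = -13
-18705 - l(149) = -18705 - 1*(-13) = -18705 + 13 = -18692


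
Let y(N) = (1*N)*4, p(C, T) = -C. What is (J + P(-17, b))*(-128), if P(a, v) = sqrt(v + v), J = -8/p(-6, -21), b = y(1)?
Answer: 512/3 - 256*sqrt(2) ≈ -191.37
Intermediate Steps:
y(N) = 4*N (y(N) = N*4 = 4*N)
b = 4 (b = 4*1 = 4)
J = -4/3 (J = -8/((-1*(-6))) = -8/6 = -8*1/6 = -4/3 ≈ -1.3333)
P(a, v) = sqrt(2)*sqrt(v) (P(a, v) = sqrt(2*v) = sqrt(2)*sqrt(v))
(J + P(-17, b))*(-128) = (-4/3 + sqrt(2)*sqrt(4))*(-128) = (-4/3 + sqrt(2)*2)*(-128) = (-4/3 + 2*sqrt(2))*(-128) = 512/3 - 256*sqrt(2)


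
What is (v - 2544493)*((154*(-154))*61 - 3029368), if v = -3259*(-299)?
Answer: 7027621834288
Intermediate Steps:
v = 974441
(v - 2544493)*((154*(-154))*61 - 3029368) = (974441 - 2544493)*((154*(-154))*61 - 3029368) = -1570052*(-23716*61 - 3029368) = -1570052*(-1446676 - 3029368) = -1570052*(-4476044) = 7027621834288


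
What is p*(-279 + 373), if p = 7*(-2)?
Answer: -1316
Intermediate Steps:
p = -14
p*(-279 + 373) = -14*(-279 + 373) = -14*94 = -1316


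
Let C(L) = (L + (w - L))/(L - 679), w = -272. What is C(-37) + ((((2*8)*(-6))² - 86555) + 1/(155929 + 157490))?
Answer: -4338851342668/56102001 ≈ -77339.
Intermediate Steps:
C(L) = -272/(-679 + L) (C(L) = (L + (-272 - L))/(L - 679) = -272/(-679 + L))
C(-37) + ((((2*8)*(-6))² - 86555) + 1/(155929 + 157490)) = -272/(-679 - 37) + ((((2*8)*(-6))² - 86555) + 1/(155929 + 157490)) = -272/(-716) + (((16*(-6))² - 86555) + 1/313419) = -272*(-1/716) + (((-96)² - 86555) + 1/313419) = 68/179 + ((9216 - 86555) + 1/313419) = 68/179 + (-77339 + 1/313419) = 68/179 - 24239512040/313419 = -4338851342668/56102001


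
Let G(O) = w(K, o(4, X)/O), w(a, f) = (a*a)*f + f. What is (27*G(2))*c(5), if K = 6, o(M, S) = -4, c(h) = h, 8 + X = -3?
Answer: -9990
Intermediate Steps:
X = -11 (X = -8 - 3 = -11)
w(a, f) = f + f*a² (w(a, f) = a²*f + f = f*a² + f = f + f*a²)
G(O) = -148/O (G(O) = (-4/O)*(1 + 6²) = (-4/O)*(1 + 36) = -4/O*37 = -148/O)
(27*G(2))*c(5) = (27*(-148/2))*5 = (27*(-148*½))*5 = (27*(-74))*5 = -1998*5 = -9990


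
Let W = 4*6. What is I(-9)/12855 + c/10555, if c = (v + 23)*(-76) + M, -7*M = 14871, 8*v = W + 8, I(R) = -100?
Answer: -15328177/37991667 ≈ -0.40346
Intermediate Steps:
W = 24
v = 4 (v = (24 + 8)/8 = (⅛)*32 = 4)
M = -14871/7 (M = -⅐*14871 = -14871/7 ≈ -2124.4)
c = -29235/7 (c = (4 + 23)*(-76) - 14871/7 = 27*(-76) - 14871/7 = -2052 - 14871/7 = -29235/7 ≈ -4176.4)
I(-9)/12855 + c/10555 = -100/12855 - 29235/7/10555 = -100*1/12855 - 29235/7*1/10555 = -20/2571 - 5847/14777 = -15328177/37991667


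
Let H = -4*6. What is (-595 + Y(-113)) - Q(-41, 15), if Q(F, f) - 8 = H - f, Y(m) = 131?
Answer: -433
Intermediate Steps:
H = -24
Q(F, f) = -16 - f (Q(F, f) = 8 + (-24 - f) = -16 - f)
(-595 + Y(-113)) - Q(-41, 15) = (-595 + 131) - (-16 - 1*15) = -464 - (-16 - 15) = -464 - 1*(-31) = -464 + 31 = -433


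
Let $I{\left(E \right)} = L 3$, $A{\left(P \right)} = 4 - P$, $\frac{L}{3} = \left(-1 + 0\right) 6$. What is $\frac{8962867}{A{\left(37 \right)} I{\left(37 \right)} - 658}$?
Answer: $\frac{8962867}{1124} \approx 7974.1$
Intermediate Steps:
$L = -18$ ($L = 3 \left(-1 + 0\right) 6 = 3 \left(\left(-1\right) 6\right) = 3 \left(-6\right) = -18$)
$I{\left(E \right)} = -54$ ($I{\left(E \right)} = \left(-18\right) 3 = -54$)
$\frac{8962867}{A{\left(37 \right)} I{\left(37 \right)} - 658} = \frac{8962867}{\left(4 - 37\right) \left(-54\right) - 658} = \frac{8962867}{\left(-33\right) \left(-54\right) - 658} = \frac{8962867}{1782 - 658} = \frac{8962867}{1124}$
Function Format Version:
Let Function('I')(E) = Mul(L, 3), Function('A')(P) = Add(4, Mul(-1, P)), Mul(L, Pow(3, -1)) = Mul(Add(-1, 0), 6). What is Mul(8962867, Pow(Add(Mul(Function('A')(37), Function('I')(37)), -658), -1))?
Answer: Rational(8962867, 1124) ≈ 7974.1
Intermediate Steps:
L = -18 (L = Mul(3, Mul(Add(-1, 0), 6)) = Mul(3, Mul(-1, 6)) = Mul(3, -6) = -18)
Function('I')(E) = -54 (Function('I')(E) = Mul(-18, 3) = -54)
Mul(8962867, Pow(Add(Mul(Function('A')(37), Function('I')(37)), -658), -1)) = Mul(8962867, Pow(Add(Mul(Add(4, Mul(-1, 37)), -54), -658), -1)) = Mul(8962867, Pow(Add(Mul(Add(4, -37), -54), -658), -1)) = Mul(8962867, Pow(Add(Mul(-33, -54), -658), -1)) = Mul(8962867, Pow(Add(1782, -658), -1)) = Mul(8962867, Pow(1124, -1)) = Mul(8962867, Rational(1, 1124)) = Rational(8962867, 1124)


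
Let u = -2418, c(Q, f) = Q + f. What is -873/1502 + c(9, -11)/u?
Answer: -1053955/1815918 ≈ -0.58040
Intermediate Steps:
-873/1502 + c(9, -11)/u = -873/1502 + (9 - 11)/(-2418) = -873*1/1502 - 2*(-1/2418) = -873/1502 + 1/1209 = -1053955/1815918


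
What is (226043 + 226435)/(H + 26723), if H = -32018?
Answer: -150826/1765 ≈ -85.454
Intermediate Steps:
(226043 + 226435)/(H + 26723) = (226043 + 226435)/(-32018 + 26723) = 452478/(-5295) = 452478*(-1/5295) = -150826/1765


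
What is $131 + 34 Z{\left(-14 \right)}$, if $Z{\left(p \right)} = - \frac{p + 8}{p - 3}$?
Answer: $119$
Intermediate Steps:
$Z{\left(p \right)} = - \frac{8 + p}{-3 + p}$
$131 + 34 Z{\left(-14 \right)} = 131 + 34 \frac{-8 - -14}{-3 - 14} = 131 + 34 \frac{-8 + 14}{-17} = 131 + 34 \left(\left(- \frac{1}{17}\right) 6\right) = 131 + 34 \left(- \frac{6}{17}\right) = 131 - 12 = 119$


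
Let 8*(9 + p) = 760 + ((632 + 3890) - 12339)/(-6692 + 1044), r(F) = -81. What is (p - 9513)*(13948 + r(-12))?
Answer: -5906534261117/45184 ≈ -1.3072e+8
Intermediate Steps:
p = 3893641/45184 (p = -9 + (760 + ((632 + 3890) - 12339)/(-6692 + 1044))/8 = -9 + (760 + (4522 - 12339)/(-5648))/8 = -9 + (760 - 7817*(-1/5648))/8 = -9 + (760 + 7817/5648)/8 = -9 + (⅛)*(4300297/5648) = -9 + 4300297/45184 = 3893641/45184 ≈ 86.173)
(p - 9513)*(13948 + r(-12)) = (3893641/45184 - 9513)*(13948 - 81) = -425941751/45184*13867 = -5906534261117/45184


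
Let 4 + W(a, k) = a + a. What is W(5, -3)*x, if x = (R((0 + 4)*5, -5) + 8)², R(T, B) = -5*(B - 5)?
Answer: 20184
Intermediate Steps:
W(a, k) = -4 + 2*a (W(a, k) = -4 + (a + a) = -4 + 2*a)
R(T, B) = 25 - 5*B (R(T, B) = -5*(-5 + B) = 25 - 5*B)
x = 3364 (x = ((25 - 5*(-5)) + 8)² = ((25 + 25) + 8)² = (50 + 8)² = 58² = 3364)
W(5, -3)*x = (-4 + 2*5)*3364 = (-4 + 10)*3364 = 6*3364 = 20184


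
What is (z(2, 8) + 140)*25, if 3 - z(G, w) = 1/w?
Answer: 28575/8 ≈ 3571.9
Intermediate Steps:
z(G, w) = 3 - 1/w
(z(2, 8) + 140)*25 = ((3 - 1/8) + 140)*25 = (23/8 + 140)*25 = (1143/8)*25 = 28575/8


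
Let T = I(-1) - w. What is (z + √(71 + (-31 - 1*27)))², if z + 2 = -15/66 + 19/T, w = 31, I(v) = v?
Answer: 2596801/123904 - 993*√13/176 ≈ 0.61549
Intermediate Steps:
T = -32 (T = -1 - 1*31 = -1 - 31 = -32)
z = -993/352 (z = -2 + (-15/66 + 19/(-32)) = -2 + (-15*1/66 + 19*(-1/32)) = -2 + (-5/22 - 19/32) = -2 - 289/352 = -993/352 ≈ -2.8210)
(z + √(71 + (-31 - 1*27)))² = (-993/352 + √(71 + (-31 - 1*27)))² = (-993/352 + √(71 + (-31 - 27)))² = (-993/352 + √(71 - 58))² = (-993/352 + √13)²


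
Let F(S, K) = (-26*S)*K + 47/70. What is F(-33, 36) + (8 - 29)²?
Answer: 2193077/70 ≈ 31330.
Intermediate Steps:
F(S, K) = 47/70 - 26*K*S (F(S, K) = -26*K*S + 47*(1/70) = -26*K*S + 47/70 = 47/70 - 26*K*S)
F(-33, 36) + (8 - 29)² = (47/70 - 26*36*(-33)) + (8 - 29)² = (47/70 + 30888) + (-21)² = 2162207/70 + 441 = 2193077/70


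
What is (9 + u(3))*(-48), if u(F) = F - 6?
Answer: -288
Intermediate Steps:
u(F) = -6 + F
(9 + u(3))*(-48) = (9 + (-6 + 3))*(-48) = (9 - 3)*(-48) = 6*(-48) = -288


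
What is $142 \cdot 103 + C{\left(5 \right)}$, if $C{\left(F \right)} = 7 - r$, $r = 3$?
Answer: $14630$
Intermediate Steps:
$C{\left(F \right)} = 4$ ($C{\left(F \right)} = 7 - 3 = 4$)
$142 \cdot 103 + C{\left(5 \right)} = 142 \cdot 103 + 4 = 14626 + 4 = 14630$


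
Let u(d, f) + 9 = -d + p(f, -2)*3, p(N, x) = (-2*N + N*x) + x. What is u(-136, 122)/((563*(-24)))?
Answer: 1343/13512 ≈ 0.099393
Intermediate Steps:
p(N, x) = x - 2*N + N*x
u(d, f) = -15 - d - 12*f (u(d, f) = -9 + (-d + (-2 - 2*f + f*(-2))*3) = -9 + (-d + (-2 - 2*f - 2*f)*3) = -9 + (-d + (-2 - 4*f)*3) = -9 + (-d + (-6 - 12*f)) = -9 + (-6 - d - 12*f) = -15 - d - 12*f)
u(-136, 122)/((563*(-24))) = (-15 - 1*(-136) - 12*122)/((563*(-24))) = (-15 + 136 - 1464)/(-13512) = -1343*(-1/13512) = 1343/13512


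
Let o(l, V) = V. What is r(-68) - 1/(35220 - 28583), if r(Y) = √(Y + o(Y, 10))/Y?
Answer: -1/6637 - I*√58/68 ≈ -0.00015067 - 0.112*I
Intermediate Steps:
r(Y) = √(10 + Y)/Y (r(Y) = √(Y + 10)/Y = √(10 + Y)/Y)
r(-68) - 1/(35220 - 28583) = √(10 - 68)/(-68) - 1/(35220 - 28583) = -I*√58/68 - 1/6637 = -1/6637 - I*√58/68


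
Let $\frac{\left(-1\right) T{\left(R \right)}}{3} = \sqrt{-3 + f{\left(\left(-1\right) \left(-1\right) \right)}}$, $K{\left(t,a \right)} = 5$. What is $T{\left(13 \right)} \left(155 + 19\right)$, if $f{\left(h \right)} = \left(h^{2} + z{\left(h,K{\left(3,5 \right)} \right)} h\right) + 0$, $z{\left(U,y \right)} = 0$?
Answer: $- 522 i \sqrt{2} \approx - 738.22 i$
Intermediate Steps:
$f{\left(h \right)} = h^{2}$ ($f{\left(h \right)} = \left(h^{2} + 0 h\right) + 0 = \left(h^{2} + 0\right) + 0 = h^{2} + 0 = h^{2}$)
$T{\left(R \right)} = - 3 i \sqrt{2}$ ($T{\left(R \right)} = - 3 \sqrt{-3 + \left(\left(-1\right) \left(-1\right)\right)^{2}} = - 3 \sqrt{-3 + 1^{2}} = - 3 \sqrt{-3 + 1} = - 3 \sqrt{-2} = - 3 i \sqrt{2}$)
$T{\left(13 \right)} \left(155 + 19\right) = - 3 i \sqrt{2} \left(155 + 19\right) = - 3 i \sqrt{2} \cdot 174 = - 522 i \sqrt{2}$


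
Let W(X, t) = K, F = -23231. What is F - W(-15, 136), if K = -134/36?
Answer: -418091/18 ≈ -23227.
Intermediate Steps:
K = -67/18 (K = -134*1/36 = -67/18 ≈ -3.7222)
W(X, t) = -67/18
F - W(-15, 136) = -23231 - 1*(-67/18) = -23231 + 67/18 = -418091/18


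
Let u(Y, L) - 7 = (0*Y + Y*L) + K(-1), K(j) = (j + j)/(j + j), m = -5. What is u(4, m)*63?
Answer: -756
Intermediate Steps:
K(j) = 1 (K(j) = (2*j)/((2*j)) = (2*j)*(1/(2*j)) = 1)
u(Y, L) = 8 + L*Y (u(Y, L) = 7 + ((0*Y + Y*L) + 1) = 7 + ((0 + L*Y) + 1) = 7 + (L*Y + 1) = 7 + (1 + L*Y) = 8 + L*Y)
u(4, m)*63 = (8 - 5*4)*63 = (8 - 20)*63 = -12*63 = -756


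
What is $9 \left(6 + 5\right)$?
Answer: $99$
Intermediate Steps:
$9 \left(6 + 5\right) = 9 \cdot 11 = 99$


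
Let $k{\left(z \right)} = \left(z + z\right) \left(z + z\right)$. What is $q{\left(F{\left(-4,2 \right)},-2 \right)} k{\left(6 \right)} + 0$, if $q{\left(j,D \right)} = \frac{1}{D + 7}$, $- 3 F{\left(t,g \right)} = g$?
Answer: $\frac{144}{5} \approx 28.8$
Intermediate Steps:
$F{\left(t,g \right)} = - \frac{g}{3}$
$q{\left(j,D \right)} = \frac{1}{7 + D}$
$k{\left(z \right)} = 4 z^{2}$ ($k{\left(z \right)} = 2 z 2 z = 4 z^{2}$)
$q{\left(F{\left(-4,2 \right)},-2 \right)} k{\left(6 \right)} + 0 = \frac{4 \cdot 6^{2}}{7 - 2} + 0 = \frac{4 \cdot 36}{5} + 0 = \frac{1}{5} \cdot 144 + 0 = \frac{144}{5} + 0 = \frac{144}{5}$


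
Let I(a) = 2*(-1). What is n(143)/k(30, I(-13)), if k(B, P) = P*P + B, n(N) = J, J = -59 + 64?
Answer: 5/34 ≈ 0.14706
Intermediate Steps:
I(a) = -2
J = 5
n(N) = 5
k(B, P) = B + P**2 (k(B, P) = P**2 + B = B + P**2)
n(143)/k(30, I(-13)) = 5/(30 + (-2)**2) = 5/(30 + 4) = 5/34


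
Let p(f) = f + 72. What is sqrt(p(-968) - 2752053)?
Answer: I*sqrt(2752949) ≈ 1659.2*I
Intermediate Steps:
p(f) = 72 + f
sqrt(p(-968) - 2752053) = sqrt((72 - 968) - 2752053) = sqrt(-896 - 2752053) = sqrt(-2752949) = I*sqrt(2752949)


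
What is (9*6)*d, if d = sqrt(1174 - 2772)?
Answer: 54*I*sqrt(1598) ≈ 2158.6*I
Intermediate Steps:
d = I*sqrt(1598) (d = sqrt(-1598) = I*sqrt(1598) ≈ 39.975*I)
(9*6)*d = (9*6)*(I*sqrt(1598)) = 54*(I*sqrt(1598)) = 54*I*sqrt(1598)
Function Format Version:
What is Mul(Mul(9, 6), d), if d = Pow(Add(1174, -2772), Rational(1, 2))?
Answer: Mul(54, I, Pow(1598, Rational(1, 2))) ≈ Mul(2158.6, I)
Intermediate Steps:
d = Mul(I, Pow(1598, Rational(1, 2))) (d = Pow(-1598, Rational(1, 2)) = Mul(I, Pow(1598, Rational(1, 2))) ≈ Mul(39.975, I))
Mul(Mul(9, 6), d) = Mul(Mul(9, 6), Mul(I, Pow(1598, Rational(1, 2)))) = Mul(54, Mul(I, Pow(1598, Rational(1, 2)))) = Mul(54, I, Pow(1598, Rational(1, 2)))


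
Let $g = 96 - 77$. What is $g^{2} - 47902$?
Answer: $-47541$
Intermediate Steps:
$g = 19$
$g^{2} - 47902 = 19^{2} - 47902 = 361 - 47902 = -47541$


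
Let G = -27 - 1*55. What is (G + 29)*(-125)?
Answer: 6625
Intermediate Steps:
G = -82 (G = -27 - 55 = -82)
(G + 29)*(-125) = (-82 + 29)*(-125) = -53*(-125) = 6625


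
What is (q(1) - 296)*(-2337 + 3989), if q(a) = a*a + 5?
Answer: -479080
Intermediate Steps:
q(a) = 5 + a² (q(a) = a² + 5 = 5 + a²)
(q(1) - 296)*(-2337 + 3989) = ((5 + 1²) - 296)*(-2337 + 3989) = ((5 + 1) - 296)*1652 = (6 - 296)*1652 = -290*1652 = -479080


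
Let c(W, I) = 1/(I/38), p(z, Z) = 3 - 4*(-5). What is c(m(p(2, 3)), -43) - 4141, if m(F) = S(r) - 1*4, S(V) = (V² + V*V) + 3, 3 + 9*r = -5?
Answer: -178101/43 ≈ -4141.9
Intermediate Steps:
r = -8/9 (r = -⅓ + (⅑)*(-5) = -⅓ - 5/9 = -8/9 ≈ -0.88889)
S(V) = 3 + 2*V² (S(V) = (V² + V²) + 3 = 2*V² + 3 = 3 + 2*V²)
p(z, Z) = 23 (p(z, Z) = 3 + 20 = 23)
m(F) = 47/81 (m(F) = (3 + 2*(-8/9)²) - 1*4 = (3 + 2*(64/81)) - 4 = (3 + 128/81) - 4 = 371/81 - 4 = 47/81)
c(W, I) = 38/I (c(W, I) = 1/(I*(1/38)) = 1/(I/38) = 38/I)
c(m(p(2, 3)), -43) - 4141 = 38/(-43) - 4141 = 38*(-1/43) - 4141 = -38/43 - 4141 = -178101/43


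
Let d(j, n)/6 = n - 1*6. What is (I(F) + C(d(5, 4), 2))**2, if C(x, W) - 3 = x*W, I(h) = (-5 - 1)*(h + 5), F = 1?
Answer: 3249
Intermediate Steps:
d(j, n) = -36 + 6*n (d(j, n) = 6*(n - 1*6) = 6*(n - 6) = 6*(-6 + n) = -36 + 6*n)
I(h) = -30 - 6*h (I(h) = -6*(5 + h) = -30 - 6*h)
C(x, W) = 3 + W*x (C(x, W) = 3 + x*W = 3 + W*x)
(I(F) + C(d(5, 4), 2))**2 = ((-30 - 6*1) + (3 + 2*(-36 + 6*4)))**2 = ((-30 - 6) + (3 + 2*(-36 + 24)))**2 = (-36 + (3 + 2*(-12)))**2 = (-36 + (3 - 24))**2 = (-36 - 21)**2 = (-57)**2 = 3249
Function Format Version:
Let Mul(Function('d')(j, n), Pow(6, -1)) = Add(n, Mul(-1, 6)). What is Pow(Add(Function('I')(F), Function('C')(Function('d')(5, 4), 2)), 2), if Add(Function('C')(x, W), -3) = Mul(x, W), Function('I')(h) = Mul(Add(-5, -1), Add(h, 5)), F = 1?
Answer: 3249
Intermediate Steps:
Function('d')(j, n) = Add(-36, Mul(6, n)) (Function('d')(j, n) = Mul(6, Add(n, Mul(-1, 6))) = Mul(6, Add(n, -6)) = Mul(6, Add(-6, n)) = Add(-36, Mul(6, n)))
Function('I')(h) = Add(-30, Mul(-6, h)) (Function('I')(h) = Mul(-6, Add(5, h)) = Add(-30, Mul(-6, h)))
Function('C')(x, W) = Add(3, Mul(W, x)) (Function('C')(x, W) = Add(3, Mul(x, W)) = Add(3, Mul(W, x)))
Pow(Add(Function('I')(F), Function('C')(Function('d')(5, 4), 2)), 2) = Pow(Add(Add(-30, Mul(-6, 1)), Add(3, Mul(2, Add(-36, Mul(6, 4))))), 2) = Pow(Add(Add(-30, -6), Add(3, Mul(2, Add(-36, 24)))), 2) = Pow(Add(-36, Add(3, Mul(2, -12))), 2) = Pow(Add(-36, Add(3, -24)), 2) = Pow(Add(-36, -21), 2) = Pow(-57, 2) = 3249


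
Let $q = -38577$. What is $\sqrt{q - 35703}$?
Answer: $2 i \sqrt{18570} \approx 272.54 i$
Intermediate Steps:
$\sqrt{q - 35703} = \sqrt{-38577 - 35703} = \sqrt{-74280} = 2 i \sqrt{18570}$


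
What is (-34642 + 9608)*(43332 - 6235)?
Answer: -928686298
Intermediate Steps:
(-34642 + 9608)*(43332 - 6235) = -25034*37097 = -928686298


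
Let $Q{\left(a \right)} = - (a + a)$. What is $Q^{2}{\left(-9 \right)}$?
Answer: $324$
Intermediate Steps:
$Q{\left(a \right)} = - 2 a$
$Q^{2}{\left(-9 \right)} = \left(\left(-2\right) \left(-9\right)\right)^{2} = 18^{2} = 324$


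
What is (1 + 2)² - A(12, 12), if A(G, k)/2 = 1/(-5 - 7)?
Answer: 55/6 ≈ 9.1667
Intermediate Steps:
A(G, k) = -⅙ (A(G, k) = 2/(-5 - 7) = 2/(-12) = 2*(-1/12) = -⅙)
(1 + 2)² - A(12, 12) = (1 + 2)² - 1*(-⅙) = 3² + ⅙ = 9 + ⅙ = 55/6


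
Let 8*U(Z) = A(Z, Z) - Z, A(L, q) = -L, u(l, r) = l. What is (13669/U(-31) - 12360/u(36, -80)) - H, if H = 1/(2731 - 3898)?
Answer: 51386153/36177 ≈ 1420.4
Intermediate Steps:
U(Z) = -Z/4 (U(Z) = (-Z - Z)/8 = (-2*Z)/8 = -Z/4)
H = -1/1167 (H = 1/(-1167) = -1/1167 ≈ -0.00085690)
(13669/U(-31) - 12360/u(36, -80)) - H = (13669/((-1/4*(-31))) - 12360/36) - 1*(-1/1167) = (13669/(31/4) - 12360*1/36) + 1/1167 = (13669*(4/31) - 1030/3) + 1/1167 = (54676/31 - 1030/3) + 1/1167 = 132098/93 + 1/1167 = 51386153/36177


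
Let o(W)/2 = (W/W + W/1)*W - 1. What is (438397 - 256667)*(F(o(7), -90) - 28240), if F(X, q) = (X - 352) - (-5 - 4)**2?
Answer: -5190753990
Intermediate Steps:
o(W) = -2 + 2*W*(1 + W) (o(W) = 2*((W/W + W/1)*W - 1) = 2*((1 + W*1)*W - 1) = 2*((1 + W)*W - 1) = 2*(W*(1 + W) - 1) = 2*(-1 + W*(1 + W)) = -2 + 2*W*(1 + W))
F(X, q) = -433 + X (F(X, q) = (-352 + X) - 1*(-9)**2 = (-352 + X) - 1*81 = (-352 + X) - 81 = -433 + X)
(438397 - 256667)*(F(o(7), -90) - 28240) = (438397 - 256667)*((-433 + (-2 + 2*7 + 2*7**2)) - 28240) = 181730*((-433 + (-2 + 14 + 2*49)) - 28240) = 181730*((-433 + (-2 + 14 + 98)) - 28240) = 181730*((-433 + 110) - 28240) = 181730*(-323 - 28240) = 181730*(-28563) = -5190753990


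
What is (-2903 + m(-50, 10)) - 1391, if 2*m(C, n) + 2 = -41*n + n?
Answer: -4495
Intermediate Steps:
m(C, n) = -1 - 20*n (m(C, n) = -1 + (-41*n + n)/2 = -1 + (-40*n)/2 = -1 - 20*n)
(-2903 + m(-50, 10)) - 1391 = (-2903 + (-1 - 20*10)) - 1391 = (-2903 + (-1 - 200)) - 1391 = (-2903 - 201) - 1391 = -3104 - 1391 = -4495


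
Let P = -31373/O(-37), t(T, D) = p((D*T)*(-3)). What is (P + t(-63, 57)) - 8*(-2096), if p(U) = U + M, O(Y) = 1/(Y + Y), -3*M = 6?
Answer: 2349141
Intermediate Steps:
M = -2 (M = -1/3*6 = -2)
O(Y) = 1/(2*Y)
p(U) = -2 + U (p(U) = U - 2 = -2 + U)
t(T, D) = -2 - 3*D*T (t(T, D) = -2 + (D*T)*(-3) = -2 - 3*D*T)
P = 2321602 (P = -31373/((1/2)/(-37)) = -31373/((1/2)*(-1/37)) = -31373/(-1/74) = -31373*(-74) = 2321602)
(P + t(-63, 57)) - 8*(-2096) = (2321602 + (-2 - 3*57*(-63))) - 8*(-2096) = (2321602 + (-2 + 10773)) + 16768 = (2321602 + 10771) + 16768 = 2332373 + 16768 = 2349141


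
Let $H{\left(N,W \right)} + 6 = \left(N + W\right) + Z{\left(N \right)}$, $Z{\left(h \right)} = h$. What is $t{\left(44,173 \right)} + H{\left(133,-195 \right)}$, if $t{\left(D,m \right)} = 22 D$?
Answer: $1033$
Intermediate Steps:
$H{\left(N,W \right)} = -6 + W + 2 N$ ($H{\left(N,W \right)} = -6 + \left(\left(N + W\right) + N\right) = -6 + \left(W + 2 N\right) = -6 + W + 2 N$)
$t{\left(44,173 \right)} + H{\left(133,-195 \right)} = 22 \cdot 44 - -65 = 968 - -65 = 968 + 65 = 1033$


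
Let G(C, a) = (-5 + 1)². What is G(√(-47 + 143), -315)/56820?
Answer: 4/14205 ≈ 0.00028159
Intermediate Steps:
G(C, a) = 16 (G(C, a) = (-4)² = 16)
G(√(-47 + 143), -315)/56820 = 16/56820 = 16*(1/56820) = 4/14205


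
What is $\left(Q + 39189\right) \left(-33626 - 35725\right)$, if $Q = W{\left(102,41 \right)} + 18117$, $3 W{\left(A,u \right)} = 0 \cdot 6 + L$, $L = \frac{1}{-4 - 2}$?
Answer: $- \frac{23845347319}{6} \approx -3.9742 \cdot 10^{9}$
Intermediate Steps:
$L = - \frac{1}{6}$ ($L = \frac{1}{-6} = - \frac{1}{6} \approx -0.16667$)
$W{\left(A,u \right)} = - \frac{1}{18}$ ($W{\left(A,u \right)} = \frac{0 \cdot 6 - \frac{1}{6}}{3} = \frac{0 - \frac{1}{6}}{3} = \frac{1}{3} \left(- \frac{1}{6}\right) = - \frac{1}{18}$)
$Q = \frac{326105}{18}$ ($Q = - \frac{1}{18} + 18117 = \frac{326105}{18} \approx 18117.0$)
$\left(Q + 39189\right) \left(-33626 - 35725\right) = \left(\frac{326105}{18} + 39189\right) \left(-33626 - 35725\right) = \frac{1031507}{18} \left(-69351\right) = - \frac{23845347319}{6}$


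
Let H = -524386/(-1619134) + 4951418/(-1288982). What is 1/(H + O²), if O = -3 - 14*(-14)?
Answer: 521758645397/19433152511113613 ≈ 2.6849e-5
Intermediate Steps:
O = 193 (O = -3 + 196 = 193)
H = -1835271279240/521758645397 (H = -524386*(-1/1619134) + 4951418*(-1/1288982) = 262193/809567 - 2475709/644491 = -1835271279240/521758645397 ≈ -3.5175)
1/(H + O²) = 1/(-1835271279240/521758645397 + 193²) = 1/(-1835271279240/521758645397 + 37249) = 1/(19433152511113613/521758645397) = 521758645397/19433152511113613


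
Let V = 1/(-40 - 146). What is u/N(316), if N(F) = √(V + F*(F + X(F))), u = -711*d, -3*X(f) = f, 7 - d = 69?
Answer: 44082*√255897622/4127381 ≈ 170.85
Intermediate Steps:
d = -62 (d = 7 - 1*69 = 7 - 69 = -62)
X(f) = -f/3
V = -1/186 (V = 1/(-186) = -1/186 ≈ -0.0053763)
u = 44082 (u = -711*(-62) = 44082)
N(F) = √(-1/186 + 2*F²/3) (N(F) = √(-1/186 + F*(F - F/3)) = √(-1/186 + F*(2*F/3)) = √(-1/186 + 2*F²/3))
u/N(316) = 44082/((√(-186 + 23064*316²)/186)) = 44082/((√(-186 + 23064*99856)/186)) = 44082/((√(-186 + 2303078784)/186)) = 44082/((√2303078598/186)) = 44082/(((3*√255897622)/186)) = 44082/((√255897622/62)) = 44082*(√255897622/4127381) = 44082*√255897622/4127381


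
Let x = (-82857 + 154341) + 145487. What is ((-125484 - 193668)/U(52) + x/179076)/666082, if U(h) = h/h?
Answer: -57152246581/119279300232 ≈ -0.47915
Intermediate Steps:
U(h) = 1
x = 216971 (x = 71484 + 145487 = 216971)
((-125484 - 193668)/U(52) + x/179076)/666082 = ((-125484 - 193668)/1 + 216971/179076)/666082 = (-319152*1 + 216971*(1/179076))*(1/666082) = (-319152 + 216971/179076)*(1/666082) = -57152246581/179076*1/666082 = -57152246581/119279300232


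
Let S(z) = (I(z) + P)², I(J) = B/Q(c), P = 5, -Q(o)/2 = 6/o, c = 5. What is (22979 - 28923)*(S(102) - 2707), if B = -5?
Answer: 284259169/18 ≈ 1.5792e+7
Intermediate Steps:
Q(o) = -12/o
I(J) = 25/12 (I(J) = -5/((-12/5)) = -5/((-12*⅕)) = -5/(-12/5) = -5*(-5/12) = 25/12)
S(z) = 7225/144 (S(z) = (25/12 + 5)² = (85/12)² = 7225/144)
(22979 - 28923)*(S(102) - 2707) = (22979 - 28923)*(7225/144 - 2707) = -5944*(-382583/144) = 284259169/18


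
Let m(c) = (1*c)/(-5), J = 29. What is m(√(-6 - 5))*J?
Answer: -29*I*√11/5 ≈ -19.236*I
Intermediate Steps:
m(c) = -c/5 (m(c) = c*(-⅕) = -c/5)
m(√(-6 - 5))*J = -√(-6 - 5)/5*29 = -I*√11/5*29 = -29*I*√11/5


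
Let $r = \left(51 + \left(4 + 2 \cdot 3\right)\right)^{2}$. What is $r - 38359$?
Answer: $-34638$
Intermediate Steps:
$r = 3721$ ($r = \left(51 + \left(4 + 6\right)\right)^{2} = \left(51 + 10\right)^{2} = 61^{2} = 3721$)
$r - 38359 = 3721 - 38359 = -34638$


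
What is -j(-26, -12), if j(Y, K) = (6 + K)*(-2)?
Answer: -12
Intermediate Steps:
j(Y, K) = -12 - 2*K
-j(-26, -12) = -(-12 - 2*(-12)) = -(-12 + 24) = -1*12 = -12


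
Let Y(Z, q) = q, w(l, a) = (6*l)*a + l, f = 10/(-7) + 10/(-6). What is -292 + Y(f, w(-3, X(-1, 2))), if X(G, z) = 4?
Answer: -367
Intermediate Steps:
f = -65/21 (f = 10*(-⅐) + 10*(-⅙) = -10/7 - 5/3 = -65/21 ≈ -3.0952)
w(l, a) = l + 6*a*l (w(l, a) = 6*a*l + l = l + 6*a*l)
-292 + Y(f, w(-3, X(-1, 2))) = -292 - 3*(1 + 6*4) = -292 - 3*(1 + 24) = -292 - 3*25 = -292 - 75 = -367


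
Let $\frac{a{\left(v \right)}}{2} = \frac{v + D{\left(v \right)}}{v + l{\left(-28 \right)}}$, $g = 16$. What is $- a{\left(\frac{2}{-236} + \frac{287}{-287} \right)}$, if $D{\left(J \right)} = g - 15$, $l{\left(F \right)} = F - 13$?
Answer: $- \frac{2}{4957} \approx -0.00040347$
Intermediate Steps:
$l{\left(F \right)} = -13 + F$ ($l{\left(F \right)} = F - 13 = -13 + F$)
$D{\left(J \right)} = 1$ ($D{\left(J \right)} = 16 - 15 = 1$)
$a{\left(v \right)} = \frac{2 \left(1 + v\right)}{-41 + v}$ ($a{\left(v \right)} = 2 \frac{v + 1}{v - 41} = 2 \frac{1 + v}{v - 41} = 2 \frac{1 + v}{-41 + v} = \frac{2 \left(1 + v\right)}{-41 + v}$)
$- a{\left(\frac{2}{-236} + \frac{287}{-287} \right)} = - \frac{2 \left(1 + \left(\frac{2}{-236} + \frac{287}{-287}\right)\right)}{-41 + \left(\frac{2}{-236} + \frac{287}{-287}\right)} = - \frac{2 \left(1 + \left(2 \left(- \frac{1}{236}\right) + 287 \left(- \frac{1}{287}\right)\right)\right)}{-41 + \left(2 \left(- \frac{1}{236}\right) + 287 \left(- \frac{1}{287}\right)\right)} = - \frac{2 \left(1 - \frac{119}{118}\right)}{-41 - \frac{119}{118}} = - \frac{2 \left(-1\right)}{\left(- \frac{4957}{118}\right) 118} = - \frac{2 \left(-118\right) \left(-1\right)}{4957 \cdot 118} = \left(-1\right) \frac{2}{4957} = - \frac{2}{4957}$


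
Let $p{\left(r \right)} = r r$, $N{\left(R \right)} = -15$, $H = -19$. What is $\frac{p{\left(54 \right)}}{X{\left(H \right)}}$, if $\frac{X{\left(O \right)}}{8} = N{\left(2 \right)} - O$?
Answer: $\frac{729}{8} \approx 91.125$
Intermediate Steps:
$p{\left(r \right)} = r^{2}$
$X{\left(O \right)} = -120 - 8 O$ ($X{\left(O \right)} = 8 \left(-15 - O\right) = -120 - 8 O$)
$\frac{p{\left(54 \right)}}{X{\left(H \right)}} = \frac{54^{2}}{-120 - -152} = \frac{2916}{-120 + 152} = \frac{2916}{32} = 2916 \cdot \frac{1}{32} = \frac{729}{8}$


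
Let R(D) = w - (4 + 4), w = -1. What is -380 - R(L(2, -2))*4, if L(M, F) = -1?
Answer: -344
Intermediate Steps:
R(D) = -9 (R(D) = -1 - (4 + 4) = -1 - 1*8 = -1 - 8 = -9)
-380 - R(L(2, -2))*4 = -380 - (-9)*4 = -380 - 1*(-36) = -380 + 36 = -344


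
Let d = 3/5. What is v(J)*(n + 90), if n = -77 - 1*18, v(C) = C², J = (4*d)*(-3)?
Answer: -1296/5 ≈ -259.20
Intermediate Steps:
d = ⅗ (d = 3*(⅕) = ⅗ ≈ 0.60000)
J = -36/5 (J = (4*(⅗))*(-3) = (12/5)*(-3) = -36/5 ≈ -7.2000)
n = -95 (n = -77 - 18 = -95)
v(J)*(n + 90) = (-36/5)²*(-95 + 90) = (1296/25)*(-5) = -1296/5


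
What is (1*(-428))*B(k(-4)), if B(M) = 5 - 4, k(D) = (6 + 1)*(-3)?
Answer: -428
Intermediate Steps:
k(D) = -21 (k(D) = 7*(-3) = -21)
B(M) = 1
(1*(-428))*B(k(-4)) = (1*(-428))*1 = -428*1 = -428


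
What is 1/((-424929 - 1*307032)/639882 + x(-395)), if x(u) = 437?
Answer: 71098/30988497 ≈ 0.0022943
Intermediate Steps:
1/((-424929 - 1*307032)/639882 + x(-395)) = 1/((-424929 - 1*307032)/639882 + 437) = 1/((-424929 - 307032)*(1/639882) + 437) = 1/(-731961*1/639882 + 437) = 1/(-81329/71098 + 437) = 1/(30988497/71098) = 71098/30988497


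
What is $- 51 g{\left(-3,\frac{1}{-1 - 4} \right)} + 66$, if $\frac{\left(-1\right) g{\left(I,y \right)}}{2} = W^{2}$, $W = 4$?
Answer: $1698$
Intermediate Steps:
$g{\left(I,y \right)} = -32$ ($g{\left(I,y \right)} = - 2 \cdot 4^{2} = \left(-2\right) 16 = -32$)
$- 51 g{\left(-3,\frac{1}{-1 - 4} \right)} + 66 = \left(-51\right) \left(-32\right) + 66 = 1632 + 66 = 1698$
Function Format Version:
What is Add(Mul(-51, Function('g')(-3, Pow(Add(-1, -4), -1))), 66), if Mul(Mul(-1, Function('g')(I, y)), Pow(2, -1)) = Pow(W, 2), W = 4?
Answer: 1698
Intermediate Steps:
Function('g')(I, y) = -32 (Function('g')(I, y) = Mul(-2, Pow(4, 2)) = Mul(-2, 16) = -32)
Add(Mul(-51, Function('g')(-3, Pow(Add(-1, -4), -1))), 66) = Add(Mul(-51, -32), 66) = Add(1632, 66) = 1698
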